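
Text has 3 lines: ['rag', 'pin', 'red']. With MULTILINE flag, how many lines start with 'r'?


With MULTILINE flag, ^ matches the start of each line.
Lines: ['rag', 'pin', 'red']
Checking which lines start with 'r':
  Line 1: 'rag' -> MATCH
  Line 2: 'pin' -> no
  Line 3: 'red' -> MATCH
Matching lines: ['rag', 'red']
Count: 2

2


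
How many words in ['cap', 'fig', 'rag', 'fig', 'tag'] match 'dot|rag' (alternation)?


Alternation 'dot|rag' matches either 'dot' or 'rag'.
Checking each word:
  'cap' -> no
  'fig' -> no
  'rag' -> MATCH
  'fig' -> no
  'tag' -> no
Matches: ['rag']
Count: 1

1


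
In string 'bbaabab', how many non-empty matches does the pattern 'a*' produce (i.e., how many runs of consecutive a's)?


Pattern 'a*' matches zero or more a's. We want non-empty runs of consecutive a's.
String: 'bbaabab'
Walking through the string to find runs of a's:
  Run 1: positions 2-3 -> 'aa'
  Run 2: positions 5-5 -> 'a'
Non-empty runs found: ['aa', 'a']
Count: 2

2


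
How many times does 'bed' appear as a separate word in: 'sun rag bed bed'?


Scanning each word for exact match 'bed':
  Word 1: 'sun' -> no
  Word 2: 'rag' -> no
  Word 3: 'bed' -> MATCH
  Word 4: 'bed' -> MATCH
Total matches: 2

2


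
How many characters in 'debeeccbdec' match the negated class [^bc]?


Negated class [^bc] matches any char NOT in {b, c}
Scanning 'debeeccbdec':
  pos 0: 'd' -> MATCH
  pos 1: 'e' -> MATCH
  pos 2: 'b' -> no (excluded)
  pos 3: 'e' -> MATCH
  pos 4: 'e' -> MATCH
  pos 5: 'c' -> no (excluded)
  pos 6: 'c' -> no (excluded)
  pos 7: 'b' -> no (excluded)
  pos 8: 'd' -> MATCH
  pos 9: 'e' -> MATCH
  pos 10: 'c' -> no (excluded)
Total matches: 6

6


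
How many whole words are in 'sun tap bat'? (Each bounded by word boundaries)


Word boundaries (\b) mark the start/end of each word.
Text: 'sun tap bat'
Splitting by whitespace:
  Word 1: 'sun'
  Word 2: 'tap'
  Word 3: 'bat'
Total whole words: 3

3


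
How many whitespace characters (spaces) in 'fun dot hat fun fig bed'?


\s matches whitespace characters (spaces, tabs, etc.).
Text: 'fun dot hat fun fig bed'
This text has 6 words separated by spaces.
Number of spaces = number of words - 1 = 6 - 1 = 5

5


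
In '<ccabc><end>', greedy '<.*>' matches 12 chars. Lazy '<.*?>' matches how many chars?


Greedy '<.*>' tries to match as MUCH as possible.
Lazy '<.*?>' tries to match as LITTLE as possible.

String: '<ccabc><end>'
Greedy '<.*>' starts at first '<' and extends to the LAST '>': '<ccabc><end>' (12 chars)
Lazy '<.*?>' starts at first '<' and stops at the FIRST '>': '<ccabc>' (7 chars)

7


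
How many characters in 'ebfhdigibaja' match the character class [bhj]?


Character class [bhj] matches any of: {b, h, j}
Scanning string 'ebfhdigibaja' character by character:
  pos 0: 'e' -> no
  pos 1: 'b' -> MATCH
  pos 2: 'f' -> no
  pos 3: 'h' -> MATCH
  pos 4: 'd' -> no
  pos 5: 'i' -> no
  pos 6: 'g' -> no
  pos 7: 'i' -> no
  pos 8: 'b' -> MATCH
  pos 9: 'a' -> no
  pos 10: 'j' -> MATCH
  pos 11: 'a' -> no
Total matches: 4

4


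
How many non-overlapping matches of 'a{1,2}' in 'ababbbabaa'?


Pattern 'a{1,2}' matches between 1 and 2 consecutive a's (greedy).
String: 'ababbbabaa'
Finding runs of a's and applying greedy matching:
  Run at pos 0: 'a' (length 1)
  Run at pos 2: 'a' (length 1)
  Run at pos 6: 'a' (length 1)
  Run at pos 8: 'aa' (length 2)
Matches: ['a', 'a', 'a', 'aa']
Count: 4

4


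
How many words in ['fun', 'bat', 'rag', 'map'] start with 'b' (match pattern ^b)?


Pattern ^b anchors to start of word. Check which words begin with 'b':
  'fun' -> no
  'bat' -> MATCH (starts with 'b')
  'rag' -> no
  'map' -> no
Matching words: ['bat']
Count: 1

1


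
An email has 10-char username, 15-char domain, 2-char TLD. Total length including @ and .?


An email address has format: username@domain.tld
Username length: 10
'@' character: 1
Domain length: 15
'.' character: 1
TLD length: 2
Total = 10 + 1 + 15 + 1 + 2 = 29

29


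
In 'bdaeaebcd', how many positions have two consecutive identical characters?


Looking for consecutive identical characters in 'bdaeaebcd':
  pos 0-1: 'b' vs 'd' -> different
  pos 1-2: 'd' vs 'a' -> different
  pos 2-3: 'a' vs 'e' -> different
  pos 3-4: 'e' vs 'a' -> different
  pos 4-5: 'a' vs 'e' -> different
  pos 5-6: 'e' vs 'b' -> different
  pos 6-7: 'b' vs 'c' -> different
  pos 7-8: 'c' vs 'd' -> different
Consecutive identical pairs: []
Count: 0

0


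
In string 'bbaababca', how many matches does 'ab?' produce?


Pattern 'ab?' matches 'a' optionally followed by 'b'.
String: 'bbaababca'
Scanning left to right for 'a' then checking next char:
  Match 1: 'a' (a not followed by b)
  Match 2: 'ab' (a followed by b)
  Match 3: 'ab' (a followed by b)
  Match 4: 'a' (a not followed by b)
Total matches: 4

4


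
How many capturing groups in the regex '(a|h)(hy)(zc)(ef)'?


To count capturing groups, count each '(' that starts a group.
Pattern: '(a|h)(hy)(zc)(ef)'
Walking through the pattern:
  Position 0: '(' -> group #1
  Position 5: '(' -> group #2
  Position 9: '(' -> group #3
  Position 13: '(' -> group #4
Total capturing groups: 4

4


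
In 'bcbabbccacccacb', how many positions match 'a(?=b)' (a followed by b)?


Lookahead 'a(?=b)' matches 'a' only when followed by 'b'.
String: 'bcbabbccacccacb'
Checking each position where char is 'a':
  pos 3: 'a' -> MATCH (next='b')
  pos 8: 'a' -> no (next='c')
  pos 12: 'a' -> no (next='c')
Matching positions: [3]
Count: 1

1


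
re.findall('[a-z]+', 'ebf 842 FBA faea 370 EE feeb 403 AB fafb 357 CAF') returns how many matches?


Pattern '[a-z]+' finds one or more lowercase letters.
Text: 'ebf 842 FBA faea 370 EE feeb 403 AB fafb 357 CAF'
Scanning for matches:
  Match 1: 'ebf'
  Match 2: 'faea'
  Match 3: 'feeb'
  Match 4: 'fafb'
Total matches: 4

4


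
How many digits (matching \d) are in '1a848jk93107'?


\d matches any digit 0-9.
Scanning '1a848jk93107':
  pos 0: '1' -> DIGIT
  pos 2: '8' -> DIGIT
  pos 3: '4' -> DIGIT
  pos 4: '8' -> DIGIT
  pos 7: '9' -> DIGIT
  pos 8: '3' -> DIGIT
  pos 9: '1' -> DIGIT
  pos 10: '0' -> DIGIT
  pos 11: '7' -> DIGIT
Digits found: ['1', '8', '4', '8', '9', '3', '1', '0', '7']
Total: 9

9


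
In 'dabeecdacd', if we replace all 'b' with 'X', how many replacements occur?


re.sub('b', 'X', text) replaces every occurrence of 'b' with 'X'.
Text: 'dabeecdacd'
Scanning for 'b':
  pos 2: 'b' -> replacement #1
Total replacements: 1

1


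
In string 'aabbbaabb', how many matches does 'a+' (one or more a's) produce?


Pattern 'a+' matches one or more consecutive a's.
String: 'aabbbaabb'
Scanning for runs of a:
  Match 1: 'aa' (length 2)
  Match 2: 'aa' (length 2)
Total matches: 2

2


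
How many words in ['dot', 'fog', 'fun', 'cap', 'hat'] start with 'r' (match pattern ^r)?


Pattern ^r anchors to start of word. Check which words begin with 'r':
  'dot' -> no
  'fog' -> no
  'fun' -> no
  'cap' -> no
  'hat' -> no
Matching words: []
Count: 0

0


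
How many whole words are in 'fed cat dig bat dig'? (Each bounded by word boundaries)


Word boundaries (\b) mark the start/end of each word.
Text: 'fed cat dig bat dig'
Splitting by whitespace:
  Word 1: 'fed'
  Word 2: 'cat'
  Word 3: 'dig'
  Word 4: 'bat'
  Word 5: 'dig'
Total whole words: 5

5


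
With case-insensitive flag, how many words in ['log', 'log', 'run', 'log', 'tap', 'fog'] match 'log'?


Case-insensitive matching: compare each word's lowercase form to 'log'.
  'log' -> lower='log' -> MATCH
  'log' -> lower='log' -> MATCH
  'run' -> lower='run' -> no
  'log' -> lower='log' -> MATCH
  'tap' -> lower='tap' -> no
  'fog' -> lower='fog' -> no
Matches: ['log', 'log', 'log']
Count: 3

3


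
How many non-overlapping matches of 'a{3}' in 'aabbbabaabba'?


Pattern 'a{3}' matches exactly 3 consecutive a's (greedy, non-overlapping).
String: 'aabbbabaabba'
Scanning for runs of a's:
  Run at pos 0: 'aa' (length 2) -> 0 match(es)
  Run at pos 5: 'a' (length 1) -> 0 match(es)
  Run at pos 7: 'aa' (length 2) -> 0 match(es)
  Run at pos 11: 'a' (length 1) -> 0 match(es)
Matches found: []
Total: 0

0


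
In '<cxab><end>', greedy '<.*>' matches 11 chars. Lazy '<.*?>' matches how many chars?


Greedy '<.*>' tries to match as MUCH as possible.
Lazy '<.*?>' tries to match as LITTLE as possible.

String: '<cxab><end>'
Greedy '<.*>' starts at first '<' and extends to the LAST '>': '<cxab><end>' (11 chars)
Lazy '<.*?>' starts at first '<' and stops at the FIRST '>': '<cxab>' (6 chars)

6


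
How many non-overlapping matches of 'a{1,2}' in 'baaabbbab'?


Pattern 'a{1,2}' matches between 1 and 2 consecutive a's (greedy).
String: 'baaabbbab'
Finding runs of a's and applying greedy matching:
  Run at pos 1: 'aaa' (length 3)
  Run at pos 7: 'a' (length 1)
Matches: ['aa', 'a', 'a']
Count: 3

3


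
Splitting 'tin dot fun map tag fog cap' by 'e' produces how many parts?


Splitting by 'e' breaks the string at each occurrence of the separator.
Text: 'tin dot fun map tag fog cap'
Parts after split:
  Part 1: 'tin dot fun map tag fog cap'
Total parts: 1

1


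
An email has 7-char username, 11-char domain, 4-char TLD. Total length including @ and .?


An email address has format: username@domain.tld
Username length: 7
'@' character: 1
Domain length: 11
'.' character: 1
TLD length: 4
Total = 7 + 1 + 11 + 1 + 4 = 24

24


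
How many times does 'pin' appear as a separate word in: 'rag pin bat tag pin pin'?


Scanning each word for exact match 'pin':
  Word 1: 'rag' -> no
  Word 2: 'pin' -> MATCH
  Word 3: 'bat' -> no
  Word 4: 'tag' -> no
  Word 5: 'pin' -> MATCH
  Word 6: 'pin' -> MATCH
Total matches: 3

3


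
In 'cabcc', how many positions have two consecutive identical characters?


Looking for consecutive identical characters in 'cabcc':
  pos 0-1: 'c' vs 'a' -> different
  pos 1-2: 'a' vs 'b' -> different
  pos 2-3: 'b' vs 'c' -> different
  pos 3-4: 'c' vs 'c' -> MATCH ('cc')
Consecutive identical pairs: ['cc']
Count: 1

1


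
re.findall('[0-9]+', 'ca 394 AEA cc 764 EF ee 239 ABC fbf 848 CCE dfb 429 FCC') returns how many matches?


Pattern '[0-9]+' finds one or more digits.
Text: 'ca 394 AEA cc 764 EF ee 239 ABC fbf 848 CCE dfb 429 FCC'
Scanning for matches:
  Match 1: '394'
  Match 2: '764'
  Match 3: '239'
  Match 4: '848'
  Match 5: '429'
Total matches: 5

5


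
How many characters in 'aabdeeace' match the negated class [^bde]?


Negated class [^bde] matches any char NOT in {b, d, e}
Scanning 'aabdeeace':
  pos 0: 'a' -> MATCH
  pos 1: 'a' -> MATCH
  pos 2: 'b' -> no (excluded)
  pos 3: 'd' -> no (excluded)
  pos 4: 'e' -> no (excluded)
  pos 5: 'e' -> no (excluded)
  pos 6: 'a' -> MATCH
  pos 7: 'c' -> MATCH
  pos 8: 'e' -> no (excluded)
Total matches: 4

4


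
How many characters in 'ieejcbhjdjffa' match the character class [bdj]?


Character class [bdj] matches any of: {b, d, j}
Scanning string 'ieejcbhjdjffa' character by character:
  pos 0: 'i' -> no
  pos 1: 'e' -> no
  pos 2: 'e' -> no
  pos 3: 'j' -> MATCH
  pos 4: 'c' -> no
  pos 5: 'b' -> MATCH
  pos 6: 'h' -> no
  pos 7: 'j' -> MATCH
  pos 8: 'd' -> MATCH
  pos 9: 'j' -> MATCH
  pos 10: 'f' -> no
  pos 11: 'f' -> no
  pos 12: 'a' -> no
Total matches: 5

5


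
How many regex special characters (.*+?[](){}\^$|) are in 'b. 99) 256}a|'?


Regex special characters are: . * + ? [ ] ( ) { } \ ^ $ |
Scanning 'b. 99) 256}a|':
  pos 1: '.' -> SPECIAL
  pos 5: ')' -> SPECIAL
  pos 10: '}' -> SPECIAL
  pos 12: '|' -> SPECIAL
Special chars found: ['.', ')', '}', '|']
Total: 4

4


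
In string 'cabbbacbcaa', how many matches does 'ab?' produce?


Pattern 'ab?' matches 'a' optionally followed by 'b'.
String: 'cabbbacbcaa'
Scanning left to right for 'a' then checking next char:
  Match 1: 'ab' (a followed by b)
  Match 2: 'a' (a not followed by b)
  Match 3: 'a' (a not followed by b)
  Match 4: 'a' (a not followed by b)
Total matches: 4

4


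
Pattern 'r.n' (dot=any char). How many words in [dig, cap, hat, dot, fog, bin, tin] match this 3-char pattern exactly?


Pattern 'r.n' means: starts with 'r', any single char, ends with 'n'.
Checking each word (must be exactly 3 chars):
  'dig' (len=3): no
  'cap' (len=3): no
  'hat' (len=3): no
  'dot' (len=3): no
  'fog' (len=3): no
  'bin' (len=3): no
  'tin' (len=3): no
Matching words: []
Total: 0

0


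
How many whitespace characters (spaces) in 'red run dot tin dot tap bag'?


\s matches whitespace characters (spaces, tabs, etc.).
Text: 'red run dot tin dot tap bag'
This text has 7 words separated by spaces.
Number of spaces = number of words - 1 = 7 - 1 = 6

6


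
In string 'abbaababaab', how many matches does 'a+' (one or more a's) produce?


Pattern 'a+' matches one or more consecutive a's.
String: 'abbaababaab'
Scanning for runs of a:
  Match 1: 'a' (length 1)
  Match 2: 'aa' (length 2)
  Match 3: 'a' (length 1)
  Match 4: 'aa' (length 2)
Total matches: 4

4


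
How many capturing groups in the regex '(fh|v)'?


To count capturing groups, count each '(' that starts a group.
Pattern: '(fh|v)'
Walking through the pattern:
  Position 0: '(' -> group #1
Total capturing groups: 1

1


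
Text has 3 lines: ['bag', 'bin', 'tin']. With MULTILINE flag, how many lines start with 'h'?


With MULTILINE flag, ^ matches the start of each line.
Lines: ['bag', 'bin', 'tin']
Checking which lines start with 'h':
  Line 1: 'bag' -> no
  Line 2: 'bin' -> no
  Line 3: 'tin' -> no
Matching lines: []
Count: 0

0


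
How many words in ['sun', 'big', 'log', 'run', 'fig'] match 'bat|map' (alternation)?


Alternation 'bat|map' matches either 'bat' or 'map'.
Checking each word:
  'sun' -> no
  'big' -> no
  'log' -> no
  'run' -> no
  'fig' -> no
Matches: []
Count: 0

0


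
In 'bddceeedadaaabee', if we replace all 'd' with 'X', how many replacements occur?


re.sub('d', 'X', text) replaces every occurrence of 'd' with 'X'.
Text: 'bddceeedadaaabee'
Scanning for 'd':
  pos 1: 'd' -> replacement #1
  pos 2: 'd' -> replacement #2
  pos 7: 'd' -> replacement #3
  pos 9: 'd' -> replacement #4
Total replacements: 4

4


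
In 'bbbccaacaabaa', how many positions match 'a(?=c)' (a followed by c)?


Lookahead 'a(?=c)' matches 'a' only when followed by 'c'.
String: 'bbbccaacaabaa'
Checking each position where char is 'a':
  pos 5: 'a' -> no (next='a')
  pos 6: 'a' -> MATCH (next='c')
  pos 8: 'a' -> no (next='a')
  pos 9: 'a' -> no (next='b')
  pos 11: 'a' -> no (next='a')
Matching positions: [6]
Count: 1

1


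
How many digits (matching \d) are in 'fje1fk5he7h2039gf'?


\d matches any digit 0-9.
Scanning 'fje1fk5he7h2039gf':
  pos 3: '1' -> DIGIT
  pos 6: '5' -> DIGIT
  pos 9: '7' -> DIGIT
  pos 11: '2' -> DIGIT
  pos 12: '0' -> DIGIT
  pos 13: '3' -> DIGIT
  pos 14: '9' -> DIGIT
Digits found: ['1', '5', '7', '2', '0', '3', '9']
Total: 7

7


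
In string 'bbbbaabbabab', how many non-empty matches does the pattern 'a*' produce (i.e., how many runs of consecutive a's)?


Pattern 'a*' matches zero or more a's. We want non-empty runs of consecutive a's.
String: 'bbbbaabbabab'
Walking through the string to find runs of a's:
  Run 1: positions 4-5 -> 'aa'
  Run 2: positions 8-8 -> 'a'
  Run 3: positions 10-10 -> 'a'
Non-empty runs found: ['aa', 'a', 'a']
Count: 3

3


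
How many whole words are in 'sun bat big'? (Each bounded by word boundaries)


Word boundaries (\b) mark the start/end of each word.
Text: 'sun bat big'
Splitting by whitespace:
  Word 1: 'sun'
  Word 2: 'bat'
  Word 3: 'big'
Total whole words: 3

3


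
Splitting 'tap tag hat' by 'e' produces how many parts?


Splitting by 'e' breaks the string at each occurrence of the separator.
Text: 'tap tag hat'
Parts after split:
  Part 1: 'tap tag hat'
Total parts: 1

1


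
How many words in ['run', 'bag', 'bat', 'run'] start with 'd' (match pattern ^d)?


Pattern ^d anchors to start of word. Check which words begin with 'd':
  'run' -> no
  'bag' -> no
  'bat' -> no
  'run' -> no
Matching words: []
Count: 0

0


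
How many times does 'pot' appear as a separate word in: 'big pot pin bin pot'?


Scanning each word for exact match 'pot':
  Word 1: 'big' -> no
  Word 2: 'pot' -> MATCH
  Word 3: 'pin' -> no
  Word 4: 'bin' -> no
  Word 5: 'pot' -> MATCH
Total matches: 2

2


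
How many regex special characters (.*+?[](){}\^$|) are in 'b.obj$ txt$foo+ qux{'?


Regex special characters are: . * + ? [ ] ( ) { } \ ^ $ |
Scanning 'b.obj$ txt$foo+ qux{':
  pos 1: '.' -> SPECIAL
  pos 5: '$' -> SPECIAL
  pos 10: '$' -> SPECIAL
  pos 14: '+' -> SPECIAL
  pos 19: '{' -> SPECIAL
Special chars found: ['.', '$', '$', '+', '{']
Total: 5

5


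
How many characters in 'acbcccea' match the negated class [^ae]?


Negated class [^ae] matches any char NOT in {a, e}
Scanning 'acbcccea':
  pos 0: 'a' -> no (excluded)
  pos 1: 'c' -> MATCH
  pos 2: 'b' -> MATCH
  pos 3: 'c' -> MATCH
  pos 4: 'c' -> MATCH
  pos 5: 'c' -> MATCH
  pos 6: 'e' -> no (excluded)
  pos 7: 'a' -> no (excluded)
Total matches: 5

5


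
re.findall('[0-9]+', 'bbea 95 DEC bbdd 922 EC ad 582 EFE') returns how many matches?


Pattern '[0-9]+' finds one or more digits.
Text: 'bbea 95 DEC bbdd 922 EC ad 582 EFE'
Scanning for matches:
  Match 1: '95'
  Match 2: '922'
  Match 3: '582'
Total matches: 3

3


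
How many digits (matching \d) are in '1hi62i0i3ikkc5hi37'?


\d matches any digit 0-9.
Scanning '1hi62i0i3ikkc5hi37':
  pos 0: '1' -> DIGIT
  pos 3: '6' -> DIGIT
  pos 4: '2' -> DIGIT
  pos 6: '0' -> DIGIT
  pos 8: '3' -> DIGIT
  pos 13: '5' -> DIGIT
  pos 16: '3' -> DIGIT
  pos 17: '7' -> DIGIT
Digits found: ['1', '6', '2', '0', '3', '5', '3', '7']
Total: 8

8


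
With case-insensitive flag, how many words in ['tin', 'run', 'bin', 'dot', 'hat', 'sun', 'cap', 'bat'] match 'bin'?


Case-insensitive matching: compare each word's lowercase form to 'bin'.
  'tin' -> lower='tin' -> no
  'run' -> lower='run' -> no
  'bin' -> lower='bin' -> MATCH
  'dot' -> lower='dot' -> no
  'hat' -> lower='hat' -> no
  'sun' -> lower='sun' -> no
  'cap' -> lower='cap' -> no
  'bat' -> lower='bat' -> no
Matches: ['bin']
Count: 1

1


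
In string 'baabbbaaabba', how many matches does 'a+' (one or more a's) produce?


Pattern 'a+' matches one or more consecutive a's.
String: 'baabbbaaabba'
Scanning for runs of a:
  Match 1: 'aa' (length 2)
  Match 2: 'aaa' (length 3)
  Match 3: 'a' (length 1)
Total matches: 3

3


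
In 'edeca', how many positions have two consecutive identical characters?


Looking for consecutive identical characters in 'edeca':
  pos 0-1: 'e' vs 'd' -> different
  pos 1-2: 'd' vs 'e' -> different
  pos 2-3: 'e' vs 'c' -> different
  pos 3-4: 'c' vs 'a' -> different
Consecutive identical pairs: []
Count: 0

0


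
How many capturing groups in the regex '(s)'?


To count capturing groups, count each '(' that starts a group.
Pattern: '(s)'
Walking through the pattern:
  Position 0: '(' -> group #1
Total capturing groups: 1

1


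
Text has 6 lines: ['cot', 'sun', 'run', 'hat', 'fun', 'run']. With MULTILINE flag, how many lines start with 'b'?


With MULTILINE flag, ^ matches the start of each line.
Lines: ['cot', 'sun', 'run', 'hat', 'fun', 'run']
Checking which lines start with 'b':
  Line 1: 'cot' -> no
  Line 2: 'sun' -> no
  Line 3: 'run' -> no
  Line 4: 'hat' -> no
  Line 5: 'fun' -> no
  Line 6: 'run' -> no
Matching lines: []
Count: 0

0


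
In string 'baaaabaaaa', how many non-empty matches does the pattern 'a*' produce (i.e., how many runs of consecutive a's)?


Pattern 'a*' matches zero or more a's. We want non-empty runs of consecutive a's.
String: 'baaaabaaaa'
Walking through the string to find runs of a's:
  Run 1: positions 1-4 -> 'aaaa'
  Run 2: positions 6-9 -> 'aaaa'
Non-empty runs found: ['aaaa', 'aaaa']
Count: 2

2


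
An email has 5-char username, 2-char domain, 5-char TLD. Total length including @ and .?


An email address has format: username@domain.tld
Username length: 5
'@' character: 1
Domain length: 2
'.' character: 1
TLD length: 5
Total = 5 + 1 + 2 + 1 + 5 = 14

14


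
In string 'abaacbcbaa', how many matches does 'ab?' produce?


Pattern 'ab?' matches 'a' optionally followed by 'b'.
String: 'abaacbcbaa'
Scanning left to right for 'a' then checking next char:
  Match 1: 'ab' (a followed by b)
  Match 2: 'a' (a not followed by b)
  Match 3: 'a' (a not followed by b)
  Match 4: 'a' (a not followed by b)
  Match 5: 'a' (a not followed by b)
Total matches: 5

5


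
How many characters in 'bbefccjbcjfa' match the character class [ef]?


Character class [ef] matches any of: {e, f}
Scanning string 'bbefccjbcjfa' character by character:
  pos 0: 'b' -> no
  pos 1: 'b' -> no
  pos 2: 'e' -> MATCH
  pos 3: 'f' -> MATCH
  pos 4: 'c' -> no
  pos 5: 'c' -> no
  pos 6: 'j' -> no
  pos 7: 'b' -> no
  pos 8: 'c' -> no
  pos 9: 'j' -> no
  pos 10: 'f' -> MATCH
  pos 11: 'a' -> no
Total matches: 3

3


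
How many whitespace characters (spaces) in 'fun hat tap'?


\s matches whitespace characters (spaces, tabs, etc.).
Text: 'fun hat tap'
This text has 3 words separated by spaces.
Number of spaces = number of words - 1 = 3 - 1 = 2

2


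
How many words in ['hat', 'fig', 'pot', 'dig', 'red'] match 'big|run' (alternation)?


Alternation 'big|run' matches either 'big' or 'run'.
Checking each word:
  'hat' -> no
  'fig' -> no
  'pot' -> no
  'dig' -> no
  'red' -> no
Matches: []
Count: 0

0


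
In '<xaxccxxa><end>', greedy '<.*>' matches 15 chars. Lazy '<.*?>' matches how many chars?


Greedy '<.*>' tries to match as MUCH as possible.
Lazy '<.*?>' tries to match as LITTLE as possible.

String: '<xaxccxxa><end>'
Greedy '<.*>' starts at first '<' and extends to the LAST '>': '<xaxccxxa><end>' (15 chars)
Lazy '<.*?>' starts at first '<' and stops at the FIRST '>': '<xaxccxxa>' (10 chars)

10


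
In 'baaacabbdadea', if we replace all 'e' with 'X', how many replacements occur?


re.sub('e', 'X', text) replaces every occurrence of 'e' with 'X'.
Text: 'baaacabbdadea'
Scanning for 'e':
  pos 11: 'e' -> replacement #1
Total replacements: 1

1


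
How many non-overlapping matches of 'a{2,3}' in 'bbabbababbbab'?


Pattern 'a{2,3}' matches between 2 and 3 consecutive a's (greedy).
String: 'bbabbababbbab'
Finding runs of a's and applying greedy matching:
  Run at pos 2: 'a' (length 1)
  Run at pos 5: 'a' (length 1)
  Run at pos 7: 'a' (length 1)
  Run at pos 11: 'a' (length 1)
Matches: []
Count: 0

0


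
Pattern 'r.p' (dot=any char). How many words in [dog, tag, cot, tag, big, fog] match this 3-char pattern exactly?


Pattern 'r.p' means: starts with 'r', any single char, ends with 'p'.
Checking each word (must be exactly 3 chars):
  'dog' (len=3): no
  'tag' (len=3): no
  'cot' (len=3): no
  'tag' (len=3): no
  'big' (len=3): no
  'fog' (len=3): no
Matching words: []
Total: 0

0


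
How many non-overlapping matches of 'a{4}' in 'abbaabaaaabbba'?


Pattern 'a{4}' matches exactly 4 consecutive a's (greedy, non-overlapping).
String: 'abbaabaaaabbba'
Scanning for runs of a's:
  Run at pos 0: 'a' (length 1) -> 0 match(es)
  Run at pos 3: 'aa' (length 2) -> 0 match(es)
  Run at pos 6: 'aaaa' (length 4) -> 1 match(es)
  Run at pos 13: 'a' (length 1) -> 0 match(es)
Matches found: ['aaaa']
Total: 1

1


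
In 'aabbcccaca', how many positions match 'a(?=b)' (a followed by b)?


Lookahead 'a(?=b)' matches 'a' only when followed by 'b'.
String: 'aabbcccaca'
Checking each position where char is 'a':
  pos 0: 'a' -> no (next='a')
  pos 1: 'a' -> MATCH (next='b')
  pos 7: 'a' -> no (next='c')
Matching positions: [1]
Count: 1

1


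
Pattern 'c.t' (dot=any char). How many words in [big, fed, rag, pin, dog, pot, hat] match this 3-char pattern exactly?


Pattern 'c.t' means: starts with 'c', any single char, ends with 't'.
Checking each word (must be exactly 3 chars):
  'big' (len=3): no
  'fed' (len=3): no
  'rag' (len=3): no
  'pin' (len=3): no
  'dog' (len=3): no
  'pot' (len=3): no
  'hat' (len=3): no
Matching words: []
Total: 0

0


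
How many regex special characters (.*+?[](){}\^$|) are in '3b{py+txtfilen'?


Regex special characters are: . * + ? [ ] ( ) { } \ ^ $ |
Scanning '3b{py+txtfilen':
  pos 2: '{' -> SPECIAL
  pos 5: '+' -> SPECIAL
Special chars found: ['{', '+']
Total: 2

2


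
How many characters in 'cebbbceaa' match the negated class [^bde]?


Negated class [^bde] matches any char NOT in {b, d, e}
Scanning 'cebbbceaa':
  pos 0: 'c' -> MATCH
  pos 1: 'e' -> no (excluded)
  pos 2: 'b' -> no (excluded)
  pos 3: 'b' -> no (excluded)
  pos 4: 'b' -> no (excluded)
  pos 5: 'c' -> MATCH
  pos 6: 'e' -> no (excluded)
  pos 7: 'a' -> MATCH
  pos 8: 'a' -> MATCH
Total matches: 4

4


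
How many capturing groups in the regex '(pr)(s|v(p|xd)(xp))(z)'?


To count capturing groups, count each '(' that starts a group.
Pattern: '(pr)(s|v(p|xd)(xp))(z)'
Walking through the pattern:
  Position 0: '(' -> group #1
  Position 4: '(' -> group #2
  Position 8: '(' -> group #3
  Position 14: '(' -> group #4
  Position 19: '(' -> group #5
Total capturing groups: 5

5


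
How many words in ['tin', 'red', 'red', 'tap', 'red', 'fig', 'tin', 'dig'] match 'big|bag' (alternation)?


Alternation 'big|bag' matches either 'big' or 'bag'.
Checking each word:
  'tin' -> no
  'red' -> no
  'red' -> no
  'tap' -> no
  'red' -> no
  'fig' -> no
  'tin' -> no
  'dig' -> no
Matches: []
Count: 0

0


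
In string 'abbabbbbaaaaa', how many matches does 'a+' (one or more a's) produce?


Pattern 'a+' matches one or more consecutive a's.
String: 'abbabbbbaaaaa'
Scanning for runs of a:
  Match 1: 'a' (length 1)
  Match 2: 'a' (length 1)
  Match 3: 'aaaaa' (length 5)
Total matches: 3

3


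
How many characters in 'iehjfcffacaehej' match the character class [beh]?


Character class [beh] matches any of: {b, e, h}
Scanning string 'iehjfcffacaehej' character by character:
  pos 0: 'i' -> no
  pos 1: 'e' -> MATCH
  pos 2: 'h' -> MATCH
  pos 3: 'j' -> no
  pos 4: 'f' -> no
  pos 5: 'c' -> no
  pos 6: 'f' -> no
  pos 7: 'f' -> no
  pos 8: 'a' -> no
  pos 9: 'c' -> no
  pos 10: 'a' -> no
  pos 11: 'e' -> MATCH
  pos 12: 'h' -> MATCH
  pos 13: 'e' -> MATCH
  pos 14: 'j' -> no
Total matches: 5

5


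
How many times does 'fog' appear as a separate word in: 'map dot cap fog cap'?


Scanning each word for exact match 'fog':
  Word 1: 'map' -> no
  Word 2: 'dot' -> no
  Word 3: 'cap' -> no
  Word 4: 'fog' -> MATCH
  Word 5: 'cap' -> no
Total matches: 1

1


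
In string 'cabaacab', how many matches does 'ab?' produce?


Pattern 'ab?' matches 'a' optionally followed by 'b'.
String: 'cabaacab'
Scanning left to right for 'a' then checking next char:
  Match 1: 'ab' (a followed by b)
  Match 2: 'a' (a not followed by b)
  Match 3: 'a' (a not followed by b)
  Match 4: 'ab' (a followed by b)
Total matches: 4

4


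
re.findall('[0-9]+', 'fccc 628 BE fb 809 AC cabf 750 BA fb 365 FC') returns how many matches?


Pattern '[0-9]+' finds one or more digits.
Text: 'fccc 628 BE fb 809 AC cabf 750 BA fb 365 FC'
Scanning for matches:
  Match 1: '628'
  Match 2: '809'
  Match 3: '750'
  Match 4: '365'
Total matches: 4

4


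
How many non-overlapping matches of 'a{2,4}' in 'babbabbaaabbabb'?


Pattern 'a{2,4}' matches between 2 and 4 consecutive a's (greedy).
String: 'babbabbaaabbabb'
Finding runs of a's and applying greedy matching:
  Run at pos 1: 'a' (length 1)
  Run at pos 4: 'a' (length 1)
  Run at pos 7: 'aaa' (length 3)
  Run at pos 12: 'a' (length 1)
Matches: ['aaa']
Count: 1

1


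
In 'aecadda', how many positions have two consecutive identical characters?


Looking for consecutive identical characters in 'aecadda':
  pos 0-1: 'a' vs 'e' -> different
  pos 1-2: 'e' vs 'c' -> different
  pos 2-3: 'c' vs 'a' -> different
  pos 3-4: 'a' vs 'd' -> different
  pos 4-5: 'd' vs 'd' -> MATCH ('dd')
  pos 5-6: 'd' vs 'a' -> different
Consecutive identical pairs: ['dd']
Count: 1

1


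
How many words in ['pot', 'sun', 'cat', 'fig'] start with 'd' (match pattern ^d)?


Pattern ^d anchors to start of word. Check which words begin with 'd':
  'pot' -> no
  'sun' -> no
  'cat' -> no
  'fig' -> no
Matching words: []
Count: 0

0


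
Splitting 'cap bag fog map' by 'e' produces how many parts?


Splitting by 'e' breaks the string at each occurrence of the separator.
Text: 'cap bag fog map'
Parts after split:
  Part 1: 'cap bag fog map'
Total parts: 1

1


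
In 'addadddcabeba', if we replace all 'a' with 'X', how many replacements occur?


re.sub('a', 'X', text) replaces every occurrence of 'a' with 'X'.
Text: 'addadddcabeba'
Scanning for 'a':
  pos 0: 'a' -> replacement #1
  pos 3: 'a' -> replacement #2
  pos 8: 'a' -> replacement #3
  pos 12: 'a' -> replacement #4
Total replacements: 4

4


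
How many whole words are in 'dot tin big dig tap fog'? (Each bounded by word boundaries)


Word boundaries (\b) mark the start/end of each word.
Text: 'dot tin big dig tap fog'
Splitting by whitespace:
  Word 1: 'dot'
  Word 2: 'tin'
  Word 3: 'big'
  Word 4: 'dig'
  Word 5: 'tap'
  Word 6: 'fog'
Total whole words: 6

6


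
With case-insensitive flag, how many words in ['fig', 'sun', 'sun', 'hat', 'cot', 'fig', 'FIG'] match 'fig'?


Case-insensitive matching: compare each word's lowercase form to 'fig'.
  'fig' -> lower='fig' -> MATCH
  'sun' -> lower='sun' -> no
  'sun' -> lower='sun' -> no
  'hat' -> lower='hat' -> no
  'cot' -> lower='cot' -> no
  'fig' -> lower='fig' -> MATCH
  'FIG' -> lower='fig' -> MATCH
Matches: ['fig', 'fig', 'FIG']
Count: 3

3


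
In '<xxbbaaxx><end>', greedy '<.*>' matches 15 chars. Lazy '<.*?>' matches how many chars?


Greedy '<.*>' tries to match as MUCH as possible.
Lazy '<.*?>' tries to match as LITTLE as possible.

String: '<xxbbaaxx><end>'
Greedy '<.*>' starts at first '<' and extends to the LAST '>': '<xxbbaaxx><end>' (15 chars)
Lazy '<.*?>' starts at first '<' and stops at the FIRST '>': '<xxbbaaxx>' (10 chars)

10


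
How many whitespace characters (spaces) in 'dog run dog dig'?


\s matches whitespace characters (spaces, tabs, etc.).
Text: 'dog run dog dig'
This text has 4 words separated by spaces.
Number of spaces = number of words - 1 = 4 - 1 = 3

3


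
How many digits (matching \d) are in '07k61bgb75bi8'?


\d matches any digit 0-9.
Scanning '07k61bgb75bi8':
  pos 0: '0' -> DIGIT
  pos 1: '7' -> DIGIT
  pos 3: '6' -> DIGIT
  pos 4: '1' -> DIGIT
  pos 8: '7' -> DIGIT
  pos 9: '5' -> DIGIT
  pos 12: '8' -> DIGIT
Digits found: ['0', '7', '6', '1', '7', '5', '8']
Total: 7

7


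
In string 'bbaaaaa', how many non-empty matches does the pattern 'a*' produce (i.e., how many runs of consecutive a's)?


Pattern 'a*' matches zero or more a's. We want non-empty runs of consecutive a's.
String: 'bbaaaaa'
Walking through the string to find runs of a's:
  Run 1: positions 2-6 -> 'aaaaa'
Non-empty runs found: ['aaaaa']
Count: 1

1


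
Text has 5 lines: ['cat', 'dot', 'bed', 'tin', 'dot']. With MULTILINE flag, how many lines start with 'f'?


With MULTILINE flag, ^ matches the start of each line.
Lines: ['cat', 'dot', 'bed', 'tin', 'dot']
Checking which lines start with 'f':
  Line 1: 'cat' -> no
  Line 2: 'dot' -> no
  Line 3: 'bed' -> no
  Line 4: 'tin' -> no
  Line 5: 'dot' -> no
Matching lines: []
Count: 0

0


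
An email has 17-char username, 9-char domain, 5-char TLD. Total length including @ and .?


An email address has format: username@domain.tld
Username length: 17
'@' character: 1
Domain length: 9
'.' character: 1
TLD length: 5
Total = 17 + 1 + 9 + 1 + 5 = 33

33


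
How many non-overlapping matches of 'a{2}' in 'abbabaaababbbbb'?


Pattern 'a{2}' matches exactly 2 consecutive a's (greedy, non-overlapping).
String: 'abbabaaababbbbb'
Scanning for runs of a's:
  Run at pos 0: 'a' (length 1) -> 0 match(es)
  Run at pos 3: 'a' (length 1) -> 0 match(es)
  Run at pos 5: 'aaa' (length 3) -> 1 match(es)
  Run at pos 9: 'a' (length 1) -> 0 match(es)
Matches found: ['aa']
Total: 1

1


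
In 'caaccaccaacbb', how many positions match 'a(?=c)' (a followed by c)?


Lookahead 'a(?=c)' matches 'a' only when followed by 'c'.
String: 'caaccaccaacbb'
Checking each position where char is 'a':
  pos 1: 'a' -> no (next='a')
  pos 2: 'a' -> MATCH (next='c')
  pos 5: 'a' -> MATCH (next='c')
  pos 8: 'a' -> no (next='a')
  pos 9: 'a' -> MATCH (next='c')
Matching positions: [2, 5, 9]
Count: 3

3


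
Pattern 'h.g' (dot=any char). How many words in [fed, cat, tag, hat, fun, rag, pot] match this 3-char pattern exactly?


Pattern 'h.g' means: starts with 'h', any single char, ends with 'g'.
Checking each word (must be exactly 3 chars):
  'fed' (len=3): no
  'cat' (len=3): no
  'tag' (len=3): no
  'hat' (len=3): no
  'fun' (len=3): no
  'rag' (len=3): no
  'pot' (len=3): no
Matching words: []
Total: 0

0


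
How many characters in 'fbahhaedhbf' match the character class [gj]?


Character class [gj] matches any of: {g, j}
Scanning string 'fbahhaedhbf' character by character:
  pos 0: 'f' -> no
  pos 1: 'b' -> no
  pos 2: 'a' -> no
  pos 3: 'h' -> no
  pos 4: 'h' -> no
  pos 5: 'a' -> no
  pos 6: 'e' -> no
  pos 7: 'd' -> no
  pos 8: 'h' -> no
  pos 9: 'b' -> no
  pos 10: 'f' -> no
Total matches: 0

0


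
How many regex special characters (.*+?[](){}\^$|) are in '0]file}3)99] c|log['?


Regex special characters are: . * + ? [ ] ( ) { } \ ^ $ |
Scanning '0]file}3)99] c|log[':
  pos 1: ']' -> SPECIAL
  pos 6: '}' -> SPECIAL
  pos 8: ')' -> SPECIAL
  pos 11: ']' -> SPECIAL
  pos 14: '|' -> SPECIAL
  pos 18: '[' -> SPECIAL
Special chars found: [']', '}', ')', ']', '|', '[']
Total: 6

6


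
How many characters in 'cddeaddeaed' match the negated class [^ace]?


Negated class [^ace] matches any char NOT in {a, c, e}
Scanning 'cddeaddeaed':
  pos 0: 'c' -> no (excluded)
  pos 1: 'd' -> MATCH
  pos 2: 'd' -> MATCH
  pos 3: 'e' -> no (excluded)
  pos 4: 'a' -> no (excluded)
  pos 5: 'd' -> MATCH
  pos 6: 'd' -> MATCH
  pos 7: 'e' -> no (excluded)
  pos 8: 'a' -> no (excluded)
  pos 9: 'e' -> no (excluded)
  pos 10: 'd' -> MATCH
Total matches: 5

5


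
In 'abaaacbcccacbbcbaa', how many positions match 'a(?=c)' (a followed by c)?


Lookahead 'a(?=c)' matches 'a' only when followed by 'c'.
String: 'abaaacbcccacbbcbaa'
Checking each position where char is 'a':
  pos 0: 'a' -> no (next='b')
  pos 2: 'a' -> no (next='a')
  pos 3: 'a' -> no (next='a')
  pos 4: 'a' -> MATCH (next='c')
  pos 10: 'a' -> MATCH (next='c')
  pos 16: 'a' -> no (next='a')
Matching positions: [4, 10]
Count: 2

2


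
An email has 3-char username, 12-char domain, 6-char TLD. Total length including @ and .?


An email address has format: username@domain.tld
Username length: 3
'@' character: 1
Domain length: 12
'.' character: 1
TLD length: 6
Total = 3 + 1 + 12 + 1 + 6 = 23

23


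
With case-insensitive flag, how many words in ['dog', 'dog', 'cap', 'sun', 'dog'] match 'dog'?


Case-insensitive matching: compare each word's lowercase form to 'dog'.
  'dog' -> lower='dog' -> MATCH
  'dog' -> lower='dog' -> MATCH
  'cap' -> lower='cap' -> no
  'sun' -> lower='sun' -> no
  'dog' -> lower='dog' -> MATCH
Matches: ['dog', 'dog', 'dog']
Count: 3

3


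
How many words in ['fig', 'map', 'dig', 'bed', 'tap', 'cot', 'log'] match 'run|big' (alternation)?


Alternation 'run|big' matches either 'run' or 'big'.
Checking each word:
  'fig' -> no
  'map' -> no
  'dig' -> no
  'bed' -> no
  'tap' -> no
  'cot' -> no
  'log' -> no
Matches: []
Count: 0

0


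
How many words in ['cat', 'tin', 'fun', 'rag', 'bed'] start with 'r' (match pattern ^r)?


Pattern ^r anchors to start of word. Check which words begin with 'r':
  'cat' -> no
  'tin' -> no
  'fun' -> no
  'rag' -> MATCH (starts with 'r')
  'bed' -> no
Matching words: ['rag']
Count: 1

1


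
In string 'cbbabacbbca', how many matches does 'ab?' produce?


Pattern 'ab?' matches 'a' optionally followed by 'b'.
String: 'cbbabacbbca'
Scanning left to right for 'a' then checking next char:
  Match 1: 'ab' (a followed by b)
  Match 2: 'a' (a not followed by b)
  Match 3: 'a' (a not followed by b)
Total matches: 3

3


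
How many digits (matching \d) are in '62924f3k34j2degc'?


\d matches any digit 0-9.
Scanning '62924f3k34j2degc':
  pos 0: '6' -> DIGIT
  pos 1: '2' -> DIGIT
  pos 2: '9' -> DIGIT
  pos 3: '2' -> DIGIT
  pos 4: '4' -> DIGIT
  pos 6: '3' -> DIGIT
  pos 8: '3' -> DIGIT
  pos 9: '4' -> DIGIT
  pos 11: '2' -> DIGIT
Digits found: ['6', '2', '9', '2', '4', '3', '3', '4', '2']
Total: 9

9


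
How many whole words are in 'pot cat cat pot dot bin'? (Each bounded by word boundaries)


Word boundaries (\b) mark the start/end of each word.
Text: 'pot cat cat pot dot bin'
Splitting by whitespace:
  Word 1: 'pot'
  Word 2: 'cat'
  Word 3: 'cat'
  Word 4: 'pot'
  Word 5: 'dot'
  Word 6: 'bin'
Total whole words: 6

6


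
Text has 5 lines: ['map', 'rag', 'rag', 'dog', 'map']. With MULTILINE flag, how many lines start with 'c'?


With MULTILINE flag, ^ matches the start of each line.
Lines: ['map', 'rag', 'rag', 'dog', 'map']
Checking which lines start with 'c':
  Line 1: 'map' -> no
  Line 2: 'rag' -> no
  Line 3: 'rag' -> no
  Line 4: 'dog' -> no
  Line 5: 'map' -> no
Matching lines: []
Count: 0

0


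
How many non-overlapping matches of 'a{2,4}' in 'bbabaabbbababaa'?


Pattern 'a{2,4}' matches between 2 and 4 consecutive a's (greedy).
String: 'bbabaabbbababaa'
Finding runs of a's and applying greedy matching:
  Run at pos 2: 'a' (length 1)
  Run at pos 4: 'aa' (length 2)
  Run at pos 9: 'a' (length 1)
  Run at pos 11: 'a' (length 1)
  Run at pos 13: 'aa' (length 2)
Matches: ['aa', 'aa']
Count: 2

2


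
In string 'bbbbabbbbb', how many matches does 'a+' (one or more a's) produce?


Pattern 'a+' matches one or more consecutive a's.
String: 'bbbbabbbbb'
Scanning for runs of a:
  Match 1: 'a' (length 1)
Total matches: 1

1


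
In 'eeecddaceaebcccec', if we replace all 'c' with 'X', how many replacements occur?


re.sub('c', 'X', text) replaces every occurrence of 'c' with 'X'.
Text: 'eeecddaceaebcccec'
Scanning for 'c':
  pos 3: 'c' -> replacement #1
  pos 7: 'c' -> replacement #2
  pos 12: 'c' -> replacement #3
  pos 13: 'c' -> replacement #4
  pos 14: 'c' -> replacement #5
  pos 16: 'c' -> replacement #6
Total replacements: 6

6


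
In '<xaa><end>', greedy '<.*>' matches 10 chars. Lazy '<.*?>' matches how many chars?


Greedy '<.*>' tries to match as MUCH as possible.
Lazy '<.*?>' tries to match as LITTLE as possible.

String: '<xaa><end>'
Greedy '<.*>' starts at first '<' and extends to the LAST '>': '<xaa><end>' (10 chars)
Lazy '<.*?>' starts at first '<' and stops at the FIRST '>': '<xaa>' (5 chars)

5


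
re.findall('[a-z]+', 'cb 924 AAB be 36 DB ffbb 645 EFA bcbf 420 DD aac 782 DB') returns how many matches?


Pattern '[a-z]+' finds one or more lowercase letters.
Text: 'cb 924 AAB be 36 DB ffbb 645 EFA bcbf 420 DD aac 782 DB'
Scanning for matches:
  Match 1: 'cb'
  Match 2: 'be'
  Match 3: 'ffbb'
  Match 4: 'bcbf'
  Match 5: 'aac'
Total matches: 5

5


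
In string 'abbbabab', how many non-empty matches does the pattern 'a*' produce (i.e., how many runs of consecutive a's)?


Pattern 'a*' matches zero or more a's. We want non-empty runs of consecutive a's.
String: 'abbbabab'
Walking through the string to find runs of a's:
  Run 1: positions 0-0 -> 'a'
  Run 2: positions 4-4 -> 'a'
  Run 3: positions 6-6 -> 'a'
Non-empty runs found: ['a', 'a', 'a']
Count: 3

3


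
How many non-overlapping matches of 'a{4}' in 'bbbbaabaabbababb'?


Pattern 'a{4}' matches exactly 4 consecutive a's (greedy, non-overlapping).
String: 'bbbbaabaabbababb'
Scanning for runs of a's:
  Run at pos 4: 'aa' (length 2) -> 0 match(es)
  Run at pos 7: 'aa' (length 2) -> 0 match(es)
  Run at pos 11: 'a' (length 1) -> 0 match(es)
  Run at pos 13: 'a' (length 1) -> 0 match(es)
Matches found: []
Total: 0

0


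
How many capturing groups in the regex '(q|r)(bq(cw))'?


To count capturing groups, count each '(' that starts a group.
Pattern: '(q|r)(bq(cw))'
Walking through the pattern:
  Position 0: '(' -> group #1
  Position 5: '(' -> group #2
  Position 8: '(' -> group #3
Total capturing groups: 3

3
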